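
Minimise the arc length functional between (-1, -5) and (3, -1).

Arc-length functional: J[y] = ∫ sqrt(1 + (y')^2) dx.
Lagrangian L = sqrt(1 + (y')^2) has no explicit y dependence, so ∂L/∂y = 0 and the Euler-Lagrange equation gives
    d/dx( y' / sqrt(1 + (y')^2) ) = 0  ⇒  y' / sqrt(1 + (y')^2) = const.
Hence y' is constant, so y(x) is affine.
Fitting the endpoints (-1, -5) and (3, -1):
    slope m = ((-1) − (-5)) / (3 − (-1)) = 1,
    intercept c = (-5) − m·(-1) = -4.
Extremal: y(x) = x - 4.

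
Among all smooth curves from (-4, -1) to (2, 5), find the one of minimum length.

Arc-length functional: J[y] = ∫ sqrt(1 + (y')^2) dx.
Lagrangian L = sqrt(1 + (y')^2) has no explicit y dependence, so ∂L/∂y = 0 and the Euler-Lagrange equation gives
    d/dx( y' / sqrt(1 + (y')^2) ) = 0  ⇒  y' / sqrt(1 + (y')^2) = const.
Hence y' is constant, so y(x) is affine.
Fitting the endpoints (-4, -1) and (2, 5):
    slope m = (5 − (-1)) / (2 − (-4)) = 1,
    intercept c = (-1) − m·(-4) = 3.
Extremal: y(x) = x + 3.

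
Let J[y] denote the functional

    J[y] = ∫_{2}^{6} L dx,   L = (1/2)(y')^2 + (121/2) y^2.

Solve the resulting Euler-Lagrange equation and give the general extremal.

The Lagrangian is L = (1/2)(y')^2 + (121/2) y^2.
∂L/∂y = 121y.
∂L/∂y' = y'.
The Euler-Lagrange equation d/dx(∂L/∂y') − ∂L/∂y = 0 becomes:
    y'' - 121 y = 0
General solution: y(x) = A e^(11x) + B e^(-11x), where A and B are arbitrary constants fixed by the endpoint conditions.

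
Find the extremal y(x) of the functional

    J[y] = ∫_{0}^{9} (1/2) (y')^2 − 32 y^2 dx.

The Lagrangian is L = (1/2) (y')^2 − 32 y^2.
Compute ∂L/∂y = -64y, ∂L/∂y' = y'.
The Euler-Lagrange equation d/dx(∂L/∂y') − ∂L/∂y = 0 reduces to
    y'' + 64 y = 0.
Its general solution is
    y(x) = A sin(8x) + B cos(8x),
with A, B fixed by the endpoint conditions.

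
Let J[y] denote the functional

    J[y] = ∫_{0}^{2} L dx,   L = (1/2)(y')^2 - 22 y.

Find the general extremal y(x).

The Lagrangian is L = (1/2)(y')^2 - 22 y.
∂L/∂y = -22.
∂L/∂y' = y'.
The Euler-Lagrange equation d/dx(∂L/∂y') − ∂L/∂y = 0 becomes:
    y'' + 22 = 0
General solution: y(x) = -11 x^2 + A x + B, where A and B are arbitrary constants fixed by the endpoint conditions.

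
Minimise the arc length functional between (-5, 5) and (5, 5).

Arc-length functional: J[y] = ∫ sqrt(1 + (y')^2) dx.
Lagrangian L = sqrt(1 + (y')^2) has no explicit y dependence, so ∂L/∂y = 0 and the Euler-Lagrange equation gives
    d/dx( y' / sqrt(1 + (y')^2) ) = 0  ⇒  y' / sqrt(1 + (y')^2) = const.
Hence y' is constant, so y(x) is affine.
Fitting the endpoints (-5, 5) and (5, 5):
    slope m = (5 − 5) / (5 − (-5)) = 0,
    intercept c = 5 − m·(-5) = 5.
Extremal: y(x) = 5.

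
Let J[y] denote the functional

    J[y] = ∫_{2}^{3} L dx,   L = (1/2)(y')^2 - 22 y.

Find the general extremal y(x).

The Lagrangian is L = (1/2)(y')^2 - 22 y.
∂L/∂y = -22.
∂L/∂y' = y'.
The Euler-Lagrange equation d/dx(∂L/∂y') − ∂L/∂y = 0 becomes:
    y'' + 22 = 0
General solution: y(x) = -11 x^2 + A x + B, where A and B are arbitrary constants fixed by the endpoint conditions.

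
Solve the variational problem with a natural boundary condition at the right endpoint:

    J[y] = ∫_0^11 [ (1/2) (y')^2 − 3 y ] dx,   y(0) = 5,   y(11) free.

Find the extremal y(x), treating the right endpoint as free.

The Lagrangian L = (1/2) (y')^2 − 3 y gives
    ∂L/∂y = −3,   ∂L/∂y' = y'.
Euler-Lagrange: d/dx(y') − (−3) = 0, i.e. y'' + 3 = 0, so
    y(x) = −(3/2) x^2 + C1 x + C2.
Fixed left endpoint y(0) = 5 ⇒ C2 = 5.
The right endpoint x = 11 is free, so the natural (transversality) condition is ∂L/∂y' |_{x=11} = 0, i.e. y'(11) = 0.
Compute y'(x) = −3 x + C1, so y'(11) = −33 + C1 = 0 ⇒ C1 = 33.
Therefore the extremal is
    y(x) = −(3/2) x^2 + 33 x + 5.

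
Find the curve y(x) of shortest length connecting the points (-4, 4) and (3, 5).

Arc-length functional: J[y] = ∫ sqrt(1 + (y')^2) dx.
Lagrangian L = sqrt(1 + (y')^2) has no explicit y dependence, so ∂L/∂y = 0 and the Euler-Lagrange equation gives
    d/dx( y' / sqrt(1 + (y')^2) ) = 0  ⇒  y' / sqrt(1 + (y')^2) = const.
Hence y' is constant, so y(x) is affine.
Fitting the endpoints (-4, 4) and (3, 5):
    slope m = (5 − 4) / (3 − (-4)) = 1/7,
    intercept c = 4 − m·(-4) = 32/7.
Extremal: y(x) = (1/7) x + 32/7.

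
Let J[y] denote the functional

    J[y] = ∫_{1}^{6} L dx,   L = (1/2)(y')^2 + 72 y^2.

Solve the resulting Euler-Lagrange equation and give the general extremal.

The Lagrangian is L = (1/2)(y')^2 + 72 y^2.
∂L/∂y = 144y.
∂L/∂y' = y'.
The Euler-Lagrange equation d/dx(∂L/∂y') − ∂L/∂y = 0 becomes:
    y'' - 144 y = 0
General solution: y(x) = A e^(12x) + B e^(-12x), where A and B are arbitrary constants fixed by the endpoint conditions.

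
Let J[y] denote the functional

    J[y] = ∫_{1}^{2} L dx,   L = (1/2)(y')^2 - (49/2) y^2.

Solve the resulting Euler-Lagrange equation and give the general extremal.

The Lagrangian is L = (1/2)(y')^2 - (49/2) y^2.
∂L/∂y = -49y.
∂L/∂y' = y'.
The Euler-Lagrange equation d/dx(∂L/∂y') − ∂L/∂y = 0 becomes:
    y'' + 49 y = 0
General solution: y(x) = A sin(7x) + B cos(7x), where A and B are arbitrary constants fixed by the endpoint conditions.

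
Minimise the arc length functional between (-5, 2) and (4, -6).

Arc-length functional: J[y] = ∫ sqrt(1 + (y')^2) dx.
Lagrangian L = sqrt(1 + (y')^2) has no explicit y dependence, so ∂L/∂y = 0 and the Euler-Lagrange equation gives
    d/dx( y' / sqrt(1 + (y')^2) ) = 0  ⇒  y' / sqrt(1 + (y')^2) = const.
Hence y' is constant, so y(x) is affine.
Fitting the endpoints (-5, 2) and (4, -6):
    slope m = ((-6) − 2) / (4 − (-5)) = -8/9,
    intercept c = 2 − m·(-5) = -22/9.
Extremal: y(x) = (-8/9) x - 22/9.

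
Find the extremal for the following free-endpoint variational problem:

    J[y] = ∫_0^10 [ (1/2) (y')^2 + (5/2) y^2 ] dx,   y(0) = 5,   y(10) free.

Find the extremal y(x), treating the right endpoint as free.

The Lagrangian L = (1/2) (y')^2 + (5/2) y^2 gives
    ∂L/∂y = 5 y,   ∂L/∂y' = y'.
Euler-Lagrange: y'' − 5 y = 0.
With k = sqrt(5), the general solution is
    y(x) = A cosh(sqrt(5) x) + B sinh(sqrt(5) x).
Fixed left endpoint y(0) = 5 ⇒ A = 5.
The right endpoint x = 10 is free, so the natural (transversality) condition is ∂L/∂y' |_{x=10} = 0, i.e. y'(10) = 0.
Compute y'(x) = A k sinh(k x) + B k cosh(k x), so
    y'(10) = A k sinh(k·10) + B k cosh(k·10) = 0
    ⇒ B = −A tanh(k·10) = − 5 tanh(sqrt(5)·10).
Therefore the extremal is
    y(x) = 5 cosh(sqrt(5) x) − 5 tanh(sqrt(5)·10) sinh(sqrt(5) x).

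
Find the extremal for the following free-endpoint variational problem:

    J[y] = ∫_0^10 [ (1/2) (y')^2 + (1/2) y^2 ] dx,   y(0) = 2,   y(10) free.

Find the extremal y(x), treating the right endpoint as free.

The Lagrangian L = (1/2) (y')^2 + (1/2) y^2 gives
    ∂L/∂y = 1 y,   ∂L/∂y' = y'.
Euler-Lagrange: y'' − y = 0.
With k = 1, the general solution is
    y(x) = A cosh(x) + B sinh(x).
Fixed left endpoint y(0) = 2 ⇒ A = 2.
The right endpoint x = 10 is free, so the natural (transversality) condition is ∂L/∂y' |_{x=10} = 0, i.e. y'(10) = 0.
Compute y'(x) = A k sinh(k x) + B k cosh(k x), so
    y'(10) = A k sinh(k·10) + B k cosh(k·10) = 0
    ⇒ B = −A tanh(k·10) = − 2 tanh(1·10).
Therefore the extremal is
    y(x) = 2 cosh(1 x) − 2 tanh(1·10) sinh(1 x).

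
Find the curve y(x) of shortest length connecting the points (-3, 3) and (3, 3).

Arc-length functional: J[y] = ∫ sqrt(1 + (y')^2) dx.
Lagrangian L = sqrt(1 + (y')^2) has no explicit y dependence, so ∂L/∂y = 0 and the Euler-Lagrange equation gives
    d/dx( y' / sqrt(1 + (y')^2) ) = 0  ⇒  y' / sqrt(1 + (y')^2) = const.
Hence y' is constant, so y(x) is affine.
Fitting the endpoints (-3, 3) and (3, 3):
    slope m = (3 − 3) / (3 − (-3)) = 0,
    intercept c = 3 − m·(-3) = 3.
Extremal: y(x) = 3.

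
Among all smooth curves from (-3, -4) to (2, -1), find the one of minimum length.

Arc-length functional: J[y] = ∫ sqrt(1 + (y')^2) dx.
Lagrangian L = sqrt(1 + (y')^2) has no explicit y dependence, so ∂L/∂y = 0 and the Euler-Lagrange equation gives
    d/dx( y' / sqrt(1 + (y')^2) ) = 0  ⇒  y' / sqrt(1 + (y')^2) = const.
Hence y' is constant, so y(x) is affine.
Fitting the endpoints (-3, -4) and (2, -1):
    slope m = ((-1) − (-4)) / (2 − (-3)) = 3/5,
    intercept c = (-4) − m·(-3) = -11/5.
Extremal: y(x) = (3/5) x - 11/5.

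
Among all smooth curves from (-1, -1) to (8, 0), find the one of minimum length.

Arc-length functional: J[y] = ∫ sqrt(1 + (y')^2) dx.
Lagrangian L = sqrt(1 + (y')^2) has no explicit y dependence, so ∂L/∂y = 0 and the Euler-Lagrange equation gives
    d/dx( y' / sqrt(1 + (y')^2) ) = 0  ⇒  y' / sqrt(1 + (y')^2) = const.
Hence y' is constant, so y(x) is affine.
Fitting the endpoints (-1, -1) and (8, 0):
    slope m = (0 − (-1)) / (8 − (-1)) = 1/9,
    intercept c = (-1) − m·(-1) = -8/9.
Extremal: y(x) = (1/9) x - 8/9.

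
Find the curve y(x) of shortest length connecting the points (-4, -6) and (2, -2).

Arc-length functional: J[y] = ∫ sqrt(1 + (y')^2) dx.
Lagrangian L = sqrt(1 + (y')^2) has no explicit y dependence, so ∂L/∂y = 0 and the Euler-Lagrange equation gives
    d/dx( y' / sqrt(1 + (y')^2) ) = 0  ⇒  y' / sqrt(1 + (y')^2) = const.
Hence y' is constant, so y(x) is affine.
Fitting the endpoints (-4, -6) and (2, -2):
    slope m = ((-2) − (-6)) / (2 − (-4)) = 2/3,
    intercept c = (-6) − m·(-4) = -10/3.
Extremal: y(x) = (2/3) x - 10/3.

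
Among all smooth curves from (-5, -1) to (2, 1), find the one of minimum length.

Arc-length functional: J[y] = ∫ sqrt(1 + (y')^2) dx.
Lagrangian L = sqrt(1 + (y')^2) has no explicit y dependence, so ∂L/∂y = 0 and the Euler-Lagrange equation gives
    d/dx( y' / sqrt(1 + (y')^2) ) = 0  ⇒  y' / sqrt(1 + (y')^2) = const.
Hence y' is constant, so y(x) is affine.
Fitting the endpoints (-5, -1) and (2, 1):
    slope m = (1 − (-1)) / (2 − (-5)) = 2/7,
    intercept c = (-1) − m·(-5) = 3/7.
Extremal: y(x) = (2/7) x + 3/7.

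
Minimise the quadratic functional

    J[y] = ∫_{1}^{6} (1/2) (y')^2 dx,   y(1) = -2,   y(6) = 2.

The Lagrangian is L = (1/2) (y')^2.
Compute ∂L/∂y = 0, ∂L/∂y' = y'.
The Euler-Lagrange equation d/dx(∂L/∂y') − ∂L/∂y = 0 reduces to
    y'' = 0.
Its general solution is
    y(x) = A x + B,
with A, B fixed by the endpoint conditions.
Applying the endpoint conditions y(1) = -2 and y(6) = 2: solve A·1 + B = -2 and A·6 + B = 2. Subtracting gives A(6 − 1) = 2 − -2, so A = 4/5, and B = -2 − A·1 = -14/5. Therefore
    y(x) = (4/5) x - 14/5.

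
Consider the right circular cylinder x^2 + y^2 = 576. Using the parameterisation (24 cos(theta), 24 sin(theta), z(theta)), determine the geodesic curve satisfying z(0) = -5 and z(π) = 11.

Parameterise the cylinder of radius R = 24 as
    r(θ) = (24 cos θ, 24 sin θ, z(θ)).
The arc-length element is
    ds = sqrt(576 + (dz/dθ)^2) dθ,
so the Lagrangian is L = sqrt(576 + z'^2).
L depends on z' only, not on z or θ, so ∂L/∂z = 0 and
    ∂L/∂z' = z' / sqrt(576 + z'^2).
The Euler-Lagrange equation gives
    d/dθ( z' / sqrt(576 + z'^2) ) = 0,
so z' is constant. Integrating once:
    z(θ) = a θ + b,
a helix on the cylinder (a straight line when the cylinder is unrolled). The constants a, b are determined by the endpoint conditions.
With endpoint conditions z(0) = -5 and z(π) = 11: from z(0) = b we get b = -5, and a·π + -5 = 11 gives a = 16/π, so
    z(θ) = (16/π) θ − 5.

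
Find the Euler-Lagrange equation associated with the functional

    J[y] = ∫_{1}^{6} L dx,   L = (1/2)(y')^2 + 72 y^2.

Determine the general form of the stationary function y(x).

The Lagrangian is L = (1/2)(y')^2 + 72 y^2.
∂L/∂y = 144y.
∂L/∂y' = y'.
The Euler-Lagrange equation d/dx(∂L/∂y') − ∂L/∂y = 0 becomes:
    y'' - 144 y = 0
General solution: y(x) = A e^(12x) + B e^(-12x), where A and B are arbitrary constants fixed by the endpoint conditions.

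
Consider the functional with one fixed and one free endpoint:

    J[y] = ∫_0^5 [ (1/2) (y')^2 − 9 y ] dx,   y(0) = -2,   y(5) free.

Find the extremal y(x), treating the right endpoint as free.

The Lagrangian L = (1/2) (y')^2 − 9 y gives
    ∂L/∂y = −9,   ∂L/∂y' = y'.
Euler-Lagrange: d/dx(y') − (−9) = 0, i.e. y'' + 9 = 0, so
    y(x) = −(9/2) x^2 + C1 x + C2.
Fixed left endpoint y(0) = -2 ⇒ C2 = -2.
The right endpoint x = 5 is free, so the natural (transversality) condition is ∂L/∂y' |_{x=5} = 0, i.e. y'(5) = 0.
Compute y'(x) = −9 x + C1, so y'(5) = −45 + C1 = 0 ⇒ C1 = 45.
Therefore the extremal is
    y(x) = −(9/2) x^2 + 45 x − 2.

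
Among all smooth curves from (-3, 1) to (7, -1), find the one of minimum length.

Arc-length functional: J[y] = ∫ sqrt(1 + (y')^2) dx.
Lagrangian L = sqrt(1 + (y')^2) has no explicit y dependence, so ∂L/∂y = 0 and the Euler-Lagrange equation gives
    d/dx( y' / sqrt(1 + (y')^2) ) = 0  ⇒  y' / sqrt(1 + (y')^2) = const.
Hence y' is constant, so y(x) is affine.
Fitting the endpoints (-3, 1) and (7, -1):
    slope m = ((-1) − 1) / (7 − (-3)) = -1/5,
    intercept c = 1 − m·(-3) = 2/5.
Extremal: y(x) = (-1/5) x + 2/5.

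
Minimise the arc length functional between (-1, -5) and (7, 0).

Arc-length functional: J[y] = ∫ sqrt(1 + (y')^2) dx.
Lagrangian L = sqrt(1 + (y')^2) has no explicit y dependence, so ∂L/∂y = 0 and the Euler-Lagrange equation gives
    d/dx( y' / sqrt(1 + (y')^2) ) = 0  ⇒  y' / sqrt(1 + (y')^2) = const.
Hence y' is constant, so y(x) is affine.
Fitting the endpoints (-1, -5) and (7, 0):
    slope m = (0 − (-5)) / (7 − (-1)) = 5/8,
    intercept c = (-5) − m·(-1) = -35/8.
Extremal: y(x) = (5/8) x - 35/8.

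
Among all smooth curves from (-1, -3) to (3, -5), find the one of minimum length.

Arc-length functional: J[y] = ∫ sqrt(1 + (y')^2) dx.
Lagrangian L = sqrt(1 + (y')^2) has no explicit y dependence, so ∂L/∂y = 0 and the Euler-Lagrange equation gives
    d/dx( y' / sqrt(1 + (y')^2) ) = 0  ⇒  y' / sqrt(1 + (y')^2) = const.
Hence y' is constant, so y(x) is affine.
Fitting the endpoints (-1, -3) and (3, -5):
    slope m = ((-5) − (-3)) / (3 − (-1)) = -1/2,
    intercept c = (-3) − m·(-1) = -7/2.
Extremal: y(x) = (-1/2) x - 7/2.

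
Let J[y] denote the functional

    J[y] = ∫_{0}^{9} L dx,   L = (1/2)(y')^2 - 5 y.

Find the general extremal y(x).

The Lagrangian is L = (1/2)(y')^2 - 5 y.
∂L/∂y = -5.
∂L/∂y' = y'.
The Euler-Lagrange equation d/dx(∂L/∂y') − ∂L/∂y = 0 becomes:
    y'' + 5 = 0
General solution: y(x) = -(5/2) x^2 + A x + B, where A and B are arbitrary constants fixed by the endpoint conditions.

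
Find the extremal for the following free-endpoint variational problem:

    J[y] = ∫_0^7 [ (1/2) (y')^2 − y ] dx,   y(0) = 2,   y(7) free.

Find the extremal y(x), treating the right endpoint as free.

The Lagrangian L = (1/2) (y')^2 − y gives
    ∂L/∂y = −1,   ∂L/∂y' = y'.
Euler-Lagrange: d/dx(y') − (−1) = 0, i.e. y'' + 1 = 0, so
    y(x) = −(1/2) x^2 + C1 x + C2.
Fixed left endpoint y(0) = 2 ⇒ C2 = 2.
The right endpoint x = 7 is free, so the natural (transversality) condition is ∂L/∂y' |_{x=7} = 0, i.e. y'(7) = 0.
Compute y'(x) = −1 x + C1, so y'(7) = −7 + C1 = 0 ⇒ C1 = 7.
Therefore the extremal is
    y(x) = −x^2/2 + 7 x + 2.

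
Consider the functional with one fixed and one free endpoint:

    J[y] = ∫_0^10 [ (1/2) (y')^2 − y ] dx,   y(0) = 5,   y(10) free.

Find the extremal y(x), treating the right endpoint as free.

The Lagrangian L = (1/2) (y')^2 − y gives
    ∂L/∂y = −1,   ∂L/∂y' = y'.
Euler-Lagrange: d/dx(y') − (−1) = 0, i.e. y'' + 1 = 0, so
    y(x) = −(1/2) x^2 + C1 x + C2.
Fixed left endpoint y(0) = 5 ⇒ C2 = 5.
The right endpoint x = 10 is free, so the natural (transversality) condition is ∂L/∂y' |_{x=10} = 0, i.e. y'(10) = 0.
Compute y'(x) = −1 x + C1, so y'(10) = −10 + C1 = 0 ⇒ C1 = 10.
Therefore the extremal is
    y(x) = −x^2/2 + 10 x + 5.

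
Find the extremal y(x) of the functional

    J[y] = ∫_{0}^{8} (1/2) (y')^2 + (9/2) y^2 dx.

The Lagrangian is L = (1/2) (y')^2 + (9/2) y^2.
Compute ∂L/∂y = 9y, ∂L/∂y' = y'.
The Euler-Lagrange equation d/dx(∂L/∂y') − ∂L/∂y = 0 reduces to
    y'' − 9 y = 0.
Its general solution is
    y(x) = A e^(3x) + B e^(−3x),
with A, B fixed by the endpoint conditions.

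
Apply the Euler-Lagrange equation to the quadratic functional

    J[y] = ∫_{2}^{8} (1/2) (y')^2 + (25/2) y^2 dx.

The Lagrangian is L = (1/2) (y')^2 + (25/2) y^2.
Compute ∂L/∂y = 25y, ∂L/∂y' = y'.
The Euler-Lagrange equation d/dx(∂L/∂y') − ∂L/∂y = 0 reduces to
    y'' − 25 y = 0.
Its general solution is
    y(x) = A e^(5x) + B e^(−5x),
with A, B fixed by the endpoint conditions.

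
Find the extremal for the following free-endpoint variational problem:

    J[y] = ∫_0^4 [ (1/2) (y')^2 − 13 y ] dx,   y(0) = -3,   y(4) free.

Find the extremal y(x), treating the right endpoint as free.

The Lagrangian L = (1/2) (y')^2 − 13 y gives
    ∂L/∂y = −13,   ∂L/∂y' = y'.
Euler-Lagrange: d/dx(y') − (−13) = 0, i.e. y'' + 13 = 0, so
    y(x) = −(13/2) x^2 + C1 x + C2.
Fixed left endpoint y(0) = -3 ⇒ C2 = -3.
The right endpoint x = 4 is free, so the natural (transversality) condition is ∂L/∂y' |_{x=4} = 0, i.e. y'(4) = 0.
Compute y'(x) = −13 x + C1, so y'(4) = −52 + C1 = 0 ⇒ C1 = 52.
Therefore the extremal is
    y(x) = −(13/2) x^2 + 52 x − 3.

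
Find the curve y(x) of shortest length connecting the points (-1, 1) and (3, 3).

Arc-length functional: J[y] = ∫ sqrt(1 + (y')^2) dx.
Lagrangian L = sqrt(1 + (y')^2) has no explicit y dependence, so ∂L/∂y = 0 and the Euler-Lagrange equation gives
    d/dx( y' / sqrt(1 + (y')^2) ) = 0  ⇒  y' / sqrt(1 + (y')^2) = const.
Hence y' is constant, so y(x) is affine.
Fitting the endpoints (-1, 1) and (3, 3):
    slope m = (3 − 1) / (3 − (-1)) = 1/2,
    intercept c = 1 − m·(-1) = 3/2.
Extremal: y(x) = (1/2) x + 3/2.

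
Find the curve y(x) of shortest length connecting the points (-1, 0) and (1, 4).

Arc-length functional: J[y] = ∫ sqrt(1 + (y')^2) dx.
Lagrangian L = sqrt(1 + (y')^2) has no explicit y dependence, so ∂L/∂y = 0 and the Euler-Lagrange equation gives
    d/dx( y' / sqrt(1 + (y')^2) ) = 0  ⇒  y' / sqrt(1 + (y')^2) = const.
Hence y' is constant, so y(x) is affine.
Fitting the endpoints (-1, 0) and (1, 4):
    slope m = (4 − 0) / (1 − (-1)) = 2,
    intercept c = 0 − m·(-1) = 2.
Extremal: y(x) = 2 x + 2.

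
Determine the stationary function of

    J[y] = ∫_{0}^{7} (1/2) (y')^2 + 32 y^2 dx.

The Lagrangian is L = (1/2) (y')^2 + 32 y^2.
Compute ∂L/∂y = 64y, ∂L/∂y' = y'.
The Euler-Lagrange equation d/dx(∂L/∂y') − ∂L/∂y = 0 reduces to
    y'' − 64 y = 0.
Its general solution is
    y(x) = A e^(8x) + B e^(−8x),
with A, B fixed by the endpoint conditions.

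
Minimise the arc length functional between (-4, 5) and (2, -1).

Arc-length functional: J[y] = ∫ sqrt(1 + (y')^2) dx.
Lagrangian L = sqrt(1 + (y')^2) has no explicit y dependence, so ∂L/∂y = 0 and the Euler-Lagrange equation gives
    d/dx( y' / sqrt(1 + (y')^2) ) = 0  ⇒  y' / sqrt(1 + (y')^2) = const.
Hence y' is constant, so y(x) is affine.
Fitting the endpoints (-4, 5) and (2, -1):
    slope m = ((-1) − 5) / (2 − (-4)) = -1,
    intercept c = 5 − m·(-4) = 1.
Extremal: y(x) = -x + 1.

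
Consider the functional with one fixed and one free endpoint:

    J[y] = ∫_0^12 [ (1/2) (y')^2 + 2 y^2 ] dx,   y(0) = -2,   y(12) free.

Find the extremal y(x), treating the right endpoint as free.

The Lagrangian L = (1/2) (y')^2 + 2 y^2 gives
    ∂L/∂y = 4 y,   ∂L/∂y' = y'.
Euler-Lagrange: y'' − 4 y = 0.
With k = 2, the general solution is
    y(x) = A cosh(2 x) + B sinh(2 x).
Fixed left endpoint y(0) = -2 ⇒ A = -2.
The right endpoint x = 12 is free, so the natural (transversality) condition is ∂L/∂y' |_{x=12} = 0, i.e. y'(12) = 0.
Compute y'(x) = A k sinh(k x) + B k cosh(k x), so
    y'(12) = A k sinh(k·12) + B k cosh(k·12) = 0
    ⇒ B = −A tanh(k·12) = 2 tanh(2·12).
Therefore the extremal is
    y(x) = −2 cosh(2 x) + 2 tanh(2·12) sinh(2 x).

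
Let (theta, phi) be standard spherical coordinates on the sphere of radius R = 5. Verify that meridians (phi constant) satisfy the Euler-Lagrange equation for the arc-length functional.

On the sphere of radius R = 5 with spherical coordinates (θ, φ), the induced metric is
    ds^2 = 25(dθ^2 + sin^2(θ) dφ^2).
Using θ as the parameter, the arc-length functional becomes
    J[φ] = ∫ 5 sqrt(1 + sin^2(θ) (dφ/dθ)^2) dθ.
So L = 5 sqrt(1 + sin^2(θ) φ'^2). Compute
    ∂L/∂φ = 0  (L has no explicit φ dependence),
    ∂L/∂φ' = 5 sin^2(θ) φ' / sqrt(1 + sin^2(θ) φ'^2).
For the candidate φ(θ) = c (constant), φ' = 0, so ∂L/∂φ' evaluated along the candidate vanishes, and ∂L/∂φ is identically zero. Hence
    d/dθ(∂L/∂φ') − ∂L/∂φ = 0
is satisfied. Therefore meridians φ = const are extremals of arc length — they are geodesics on the sphere.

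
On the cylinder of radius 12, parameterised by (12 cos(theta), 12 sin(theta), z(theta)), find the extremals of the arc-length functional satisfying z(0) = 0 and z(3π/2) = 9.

Parameterise the cylinder of radius R = 12 as
    r(θ) = (12 cos θ, 12 sin θ, z(θ)).
The arc-length element is
    ds = sqrt(144 + (dz/dθ)^2) dθ,
so the Lagrangian is L = sqrt(144 + z'^2).
L depends on z' only, not on z or θ, so ∂L/∂z = 0 and
    ∂L/∂z' = z' / sqrt(144 + z'^2).
The Euler-Lagrange equation gives
    d/dθ( z' / sqrt(144 + z'^2) ) = 0,
so z' is constant. Integrating once:
    z(θ) = a θ + b,
a helix on the cylinder (a straight line when the cylinder is unrolled). The constants a, b are determined by the endpoint conditions.
With endpoint conditions z(0) = 0 and z(3π/2) = 9: from z(0) = b we get b = 0, and a·3π/2 + 0 = 9 gives a = 6/π, so
    z(θ) = (6/π) θ.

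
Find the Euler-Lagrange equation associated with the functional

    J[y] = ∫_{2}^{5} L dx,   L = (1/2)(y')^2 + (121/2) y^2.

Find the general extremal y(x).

The Lagrangian is L = (1/2)(y')^2 + (121/2) y^2.
∂L/∂y = 121y.
∂L/∂y' = y'.
The Euler-Lagrange equation d/dx(∂L/∂y') − ∂L/∂y = 0 becomes:
    y'' - 121 y = 0
General solution: y(x) = A e^(11x) + B e^(-11x), where A and B are arbitrary constants fixed by the endpoint conditions.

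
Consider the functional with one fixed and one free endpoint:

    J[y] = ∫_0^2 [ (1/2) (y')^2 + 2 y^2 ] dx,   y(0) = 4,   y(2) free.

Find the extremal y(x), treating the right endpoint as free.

The Lagrangian L = (1/2) (y')^2 + 2 y^2 gives
    ∂L/∂y = 4 y,   ∂L/∂y' = y'.
Euler-Lagrange: y'' − 4 y = 0.
With k = 2, the general solution is
    y(x) = A cosh(2 x) + B sinh(2 x).
Fixed left endpoint y(0) = 4 ⇒ A = 4.
The right endpoint x = 2 is free, so the natural (transversality) condition is ∂L/∂y' |_{x=2} = 0, i.e. y'(2) = 0.
Compute y'(x) = A k sinh(k x) + B k cosh(k x), so
    y'(2) = A k sinh(k·2) + B k cosh(k·2) = 0
    ⇒ B = −A tanh(k·2) = − 4 tanh(2·2).
Therefore the extremal is
    y(x) = 4 cosh(2 x) − 4 tanh(2·2) sinh(2 x).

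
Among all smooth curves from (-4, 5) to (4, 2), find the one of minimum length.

Arc-length functional: J[y] = ∫ sqrt(1 + (y')^2) dx.
Lagrangian L = sqrt(1 + (y')^2) has no explicit y dependence, so ∂L/∂y = 0 and the Euler-Lagrange equation gives
    d/dx( y' / sqrt(1 + (y')^2) ) = 0  ⇒  y' / sqrt(1 + (y')^2) = const.
Hence y' is constant, so y(x) is affine.
Fitting the endpoints (-4, 5) and (4, 2):
    slope m = (2 − 5) / (4 − (-4)) = -3/8,
    intercept c = 5 − m·(-4) = 7/2.
Extremal: y(x) = (-3/8) x + 7/2.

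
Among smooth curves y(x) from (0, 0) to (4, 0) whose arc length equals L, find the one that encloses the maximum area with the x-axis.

Set up the augmented Lagrangian using a multiplier λ for the length constraint:
    F(y, y') = y − λ sqrt(1 + y'^2).
F has no explicit x dependence, so the Beltrami identity yields a first integral
    F − y' ∂F/∂y' = C.
Compute ∂F/∂y' = −λ y' / sqrt(1 + y'^2). Then
    y − λ sqrt(1 + y'^2) + λ y'^2 / sqrt(1 + y'^2) = C
    ⇒  y − λ / sqrt(1 + y'^2) = C.
Solving for y' and integrating gives
    (x − a)^2 + (y − b)^2 = λ^2,
a circular arc of radius λ. The constants a, b are determined by the endpoint conditions y(0) = y(4) = 0, and λ is fixed implicitly by the length constraint
    ∫_{0}^{4} sqrt(1 + y'^2) dx = L.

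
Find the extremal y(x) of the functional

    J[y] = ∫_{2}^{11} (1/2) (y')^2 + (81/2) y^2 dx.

The Lagrangian is L = (1/2) (y')^2 + (81/2) y^2.
Compute ∂L/∂y = 81y, ∂L/∂y' = y'.
The Euler-Lagrange equation d/dx(∂L/∂y') − ∂L/∂y = 0 reduces to
    y'' − 81 y = 0.
Its general solution is
    y(x) = A e^(9x) + B e^(−9x),
with A, B fixed by the endpoint conditions.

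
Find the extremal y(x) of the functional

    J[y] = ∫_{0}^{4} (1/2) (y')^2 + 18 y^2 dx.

The Lagrangian is L = (1/2) (y')^2 + 18 y^2.
Compute ∂L/∂y = 36y, ∂L/∂y' = y'.
The Euler-Lagrange equation d/dx(∂L/∂y') − ∂L/∂y = 0 reduces to
    y'' − 36 y = 0.
Its general solution is
    y(x) = A e^(6x) + B e^(−6x),
with A, B fixed by the endpoint conditions.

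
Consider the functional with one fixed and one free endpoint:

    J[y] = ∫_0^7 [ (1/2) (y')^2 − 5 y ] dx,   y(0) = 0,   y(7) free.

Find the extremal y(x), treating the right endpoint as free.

The Lagrangian L = (1/2) (y')^2 − 5 y gives
    ∂L/∂y = −5,   ∂L/∂y' = y'.
Euler-Lagrange: d/dx(y') − (−5) = 0, i.e. y'' + 5 = 0, so
    y(x) = −(5/2) x^2 + C1 x + C2.
Fixed left endpoint y(0) = 0 ⇒ C2 = 0.
The right endpoint x = 7 is free, so the natural (transversality) condition is ∂L/∂y' |_{x=7} = 0, i.e. y'(7) = 0.
Compute y'(x) = −5 x + C1, so y'(7) = −35 + C1 = 0 ⇒ C1 = 35.
Therefore the extremal is
    y(x) = −(5/2) x^2 + 35 x.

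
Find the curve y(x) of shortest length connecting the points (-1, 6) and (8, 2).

Arc-length functional: J[y] = ∫ sqrt(1 + (y')^2) dx.
Lagrangian L = sqrt(1 + (y')^2) has no explicit y dependence, so ∂L/∂y = 0 and the Euler-Lagrange equation gives
    d/dx( y' / sqrt(1 + (y')^2) ) = 0  ⇒  y' / sqrt(1 + (y')^2) = const.
Hence y' is constant, so y(x) is affine.
Fitting the endpoints (-1, 6) and (8, 2):
    slope m = (2 − 6) / (8 − (-1)) = -4/9,
    intercept c = 6 − m·(-1) = 50/9.
Extremal: y(x) = (-4/9) x + 50/9.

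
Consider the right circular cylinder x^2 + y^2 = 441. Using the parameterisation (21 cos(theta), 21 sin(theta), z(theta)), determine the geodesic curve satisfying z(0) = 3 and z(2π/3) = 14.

Parameterise the cylinder of radius R = 21 as
    r(θ) = (21 cos θ, 21 sin θ, z(θ)).
The arc-length element is
    ds = sqrt(441 + (dz/dθ)^2) dθ,
so the Lagrangian is L = sqrt(441 + z'^2).
L depends on z' only, not on z or θ, so ∂L/∂z = 0 and
    ∂L/∂z' = z' / sqrt(441 + z'^2).
The Euler-Lagrange equation gives
    d/dθ( z' / sqrt(441 + z'^2) ) = 0,
so z' is constant. Integrating once:
    z(θ) = a θ + b,
a helix on the cylinder (a straight line when the cylinder is unrolled). The constants a, b are determined by the endpoint conditions.
With endpoint conditions z(0) = 3 and z(2π/3) = 14: from z(0) = b we get b = 3, and a·2π/3 + 3 = 14 gives a = 33/(2π), so
    z(θ) = (33/(2π)) θ + 3.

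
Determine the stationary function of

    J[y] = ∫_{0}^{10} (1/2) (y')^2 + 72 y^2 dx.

The Lagrangian is L = (1/2) (y')^2 + 72 y^2.
Compute ∂L/∂y = 144y, ∂L/∂y' = y'.
The Euler-Lagrange equation d/dx(∂L/∂y') − ∂L/∂y = 0 reduces to
    y'' − 144 y = 0.
Its general solution is
    y(x) = A e^(12x) + B e^(−12x),
with A, B fixed by the endpoint conditions.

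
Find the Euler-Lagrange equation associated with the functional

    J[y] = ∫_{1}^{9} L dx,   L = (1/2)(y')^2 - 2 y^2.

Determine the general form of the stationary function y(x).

The Lagrangian is L = (1/2)(y')^2 - 2 y^2.
∂L/∂y = -4y.
∂L/∂y' = y'.
The Euler-Lagrange equation d/dx(∂L/∂y') − ∂L/∂y = 0 becomes:
    y'' + 4 y = 0
General solution: y(x) = A sin(2x) + B cos(2x), where A and B are arbitrary constants fixed by the endpoint conditions.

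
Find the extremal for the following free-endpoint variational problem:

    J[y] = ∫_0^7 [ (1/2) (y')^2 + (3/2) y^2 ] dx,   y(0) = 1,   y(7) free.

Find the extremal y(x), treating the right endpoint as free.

The Lagrangian L = (1/2) (y')^2 + (3/2) y^2 gives
    ∂L/∂y = 3 y,   ∂L/∂y' = y'.
Euler-Lagrange: y'' − 3 y = 0.
With k = sqrt(3), the general solution is
    y(x) = A cosh(sqrt(3) x) + B sinh(sqrt(3) x).
Fixed left endpoint y(0) = 1 ⇒ A = 1.
The right endpoint x = 7 is free, so the natural (transversality) condition is ∂L/∂y' |_{x=7} = 0, i.e. y'(7) = 0.
Compute y'(x) = A k sinh(k x) + B k cosh(k x), so
    y'(7) = A k sinh(k·7) + B k cosh(k·7) = 0
    ⇒ B = −A tanh(k·7) = − tanh(sqrt(3)·7).
Therefore the extremal is
    y(x) = cosh(sqrt(3) x) − tanh(sqrt(3)·7) sinh(sqrt(3) x).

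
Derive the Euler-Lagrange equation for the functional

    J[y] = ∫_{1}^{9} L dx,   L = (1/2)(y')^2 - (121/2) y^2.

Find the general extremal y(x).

The Lagrangian is L = (1/2)(y')^2 - (121/2) y^2.
∂L/∂y = -121y.
∂L/∂y' = y'.
The Euler-Lagrange equation d/dx(∂L/∂y') − ∂L/∂y = 0 becomes:
    y'' + 121 y = 0
General solution: y(x) = A sin(11x) + B cos(11x), where A and B are arbitrary constants fixed by the endpoint conditions.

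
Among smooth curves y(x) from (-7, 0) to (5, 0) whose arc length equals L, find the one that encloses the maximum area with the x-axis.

Set up the augmented Lagrangian using a multiplier λ for the length constraint:
    F(y, y') = y − λ sqrt(1 + y'^2).
F has no explicit x dependence, so the Beltrami identity yields a first integral
    F − y' ∂F/∂y' = C.
Compute ∂F/∂y' = −λ y' / sqrt(1 + y'^2). Then
    y − λ sqrt(1 + y'^2) + λ y'^2 / sqrt(1 + y'^2) = C
    ⇒  y − λ / sqrt(1 + y'^2) = C.
Solving for y' and integrating gives
    (x − a)^2 + (y − b)^2 = λ^2,
a circular arc of radius λ. The constants a, b are determined by the endpoint conditions y(-7) = y(5) = 0, and λ is fixed implicitly by the length constraint
    ∫_{-7}^{5} sqrt(1 + y'^2) dx = L.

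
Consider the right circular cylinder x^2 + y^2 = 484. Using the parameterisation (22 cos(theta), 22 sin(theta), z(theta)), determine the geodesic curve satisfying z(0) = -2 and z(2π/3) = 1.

Parameterise the cylinder of radius R = 22 as
    r(θ) = (22 cos θ, 22 sin θ, z(θ)).
The arc-length element is
    ds = sqrt(484 + (dz/dθ)^2) dθ,
so the Lagrangian is L = sqrt(484 + z'^2).
L depends on z' only, not on z or θ, so ∂L/∂z = 0 and
    ∂L/∂z' = z' / sqrt(484 + z'^2).
The Euler-Lagrange equation gives
    d/dθ( z' / sqrt(484 + z'^2) ) = 0,
so z' is constant. Integrating once:
    z(θ) = a θ + b,
a helix on the cylinder (a straight line when the cylinder is unrolled). The constants a, b are determined by the endpoint conditions.
With endpoint conditions z(0) = -2 and z(2π/3) = 1: from z(0) = b we get b = -2, and a·2π/3 + -2 = 1 gives a = 9/(2π), so
    z(θ) = (9/(2π)) θ − 2.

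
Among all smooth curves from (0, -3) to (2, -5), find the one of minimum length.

Arc-length functional: J[y] = ∫ sqrt(1 + (y')^2) dx.
Lagrangian L = sqrt(1 + (y')^2) has no explicit y dependence, so ∂L/∂y = 0 and the Euler-Lagrange equation gives
    d/dx( y' / sqrt(1 + (y')^2) ) = 0  ⇒  y' / sqrt(1 + (y')^2) = const.
Hence y' is constant, so y(x) is affine.
Fitting the endpoints (0, -3) and (2, -5):
    slope m = ((-5) − (-3)) / (2 − 0) = -1,
    intercept c = (-3) − m·0 = -3.
Extremal: y(x) = -x - 3.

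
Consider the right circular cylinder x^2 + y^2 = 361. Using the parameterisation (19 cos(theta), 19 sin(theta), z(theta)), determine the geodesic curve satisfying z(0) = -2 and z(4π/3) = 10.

Parameterise the cylinder of radius R = 19 as
    r(θ) = (19 cos θ, 19 sin θ, z(θ)).
The arc-length element is
    ds = sqrt(361 + (dz/dθ)^2) dθ,
so the Lagrangian is L = sqrt(361 + z'^2).
L depends on z' only, not on z or θ, so ∂L/∂z = 0 and
    ∂L/∂z' = z' / sqrt(361 + z'^2).
The Euler-Lagrange equation gives
    d/dθ( z' / sqrt(361 + z'^2) ) = 0,
so z' is constant. Integrating once:
    z(θ) = a θ + b,
a helix on the cylinder (a straight line when the cylinder is unrolled). The constants a, b are determined by the endpoint conditions.
With endpoint conditions z(0) = -2 and z(4π/3) = 10: from z(0) = b we get b = -2, and a·4π/3 + -2 = 10 gives a = 9/π, so
    z(θ) = (9/π) θ − 2.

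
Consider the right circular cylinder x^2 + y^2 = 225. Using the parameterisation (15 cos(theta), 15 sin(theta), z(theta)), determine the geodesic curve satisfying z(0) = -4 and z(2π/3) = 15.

Parameterise the cylinder of radius R = 15 as
    r(θ) = (15 cos θ, 15 sin θ, z(θ)).
The arc-length element is
    ds = sqrt(225 + (dz/dθ)^2) dθ,
so the Lagrangian is L = sqrt(225 + z'^2).
L depends on z' only, not on z or θ, so ∂L/∂z = 0 and
    ∂L/∂z' = z' / sqrt(225 + z'^2).
The Euler-Lagrange equation gives
    d/dθ( z' / sqrt(225 + z'^2) ) = 0,
so z' is constant. Integrating once:
    z(θ) = a θ + b,
a helix on the cylinder (a straight line when the cylinder is unrolled). The constants a, b are determined by the endpoint conditions.
With endpoint conditions z(0) = -4 and z(2π/3) = 15: from z(0) = b we get b = -4, and a·2π/3 + -4 = 15 gives a = 57/(2π), so
    z(θ) = (57/(2π)) θ − 4.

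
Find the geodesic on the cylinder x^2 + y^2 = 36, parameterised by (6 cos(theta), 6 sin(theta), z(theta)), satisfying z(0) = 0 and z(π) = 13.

Parameterise the cylinder of radius R = 6 as
    r(θ) = (6 cos θ, 6 sin θ, z(θ)).
The arc-length element is
    ds = sqrt(36 + (dz/dθ)^2) dθ,
so the Lagrangian is L = sqrt(36 + z'^2).
L depends on z' only, not on z or θ, so ∂L/∂z = 0 and
    ∂L/∂z' = z' / sqrt(36 + z'^2).
The Euler-Lagrange equation gives
    d/dθ( z' / sqrt(36 + z'^2) ) = 0,
so z' is constant. Integrating once:
    z(θ) = a θ + b,
a helix on the cylinder (a straight line when the cylinder is unrolled). The constants a, b are determined by the endpoint conditions.
With endpoint conditions z(0) = 0 and z(π) = 13: from z(0) = b we get b = 0, and a·π + 0 = 13 gives a = 13/π, so
    z(θ) = (13/π) θ.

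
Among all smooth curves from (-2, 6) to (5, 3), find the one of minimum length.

Arc-length functional: J[y] = ∫ sqrt(1 + (y')^2) dx.
Lagrangian L = sqrt(1 + (y')^2) has no explicit y dependence, so ∂L/∂y = 0 and the Euler-Lagrange equation gives
    d/dx( y' / sqrt(1 + (y')^2) ) = 0  ⇒  y' / sqrt(1 + (y')^2) = const.
Hence y' is constant, so y(x) is affine.
Fitting the endpoints (-2, 6) and (5, 3):
    slope m = (3 − 6) / (5 − (-2)) = -3/7,
    intercept c = 6 − m·(-2) = 36/7.
Extremal: y(x) = (-3/7) x + 36/7.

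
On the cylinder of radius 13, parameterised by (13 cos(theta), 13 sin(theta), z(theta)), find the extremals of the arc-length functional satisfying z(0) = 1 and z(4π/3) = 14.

Parameterise the cylinder of radius R = 13 as
    r(θ) = (13 cos θ, 13 sin θ, z(θ)).
The arc-length element is
    ds = sqrt(169 + (dz/dθ)^2) dθ,
so the Lagrangian is L = sqrt(169 + z'^2).
L depends on z' only, not on z or θ, so ∂L/∂z = 0 and
    ∂L/∂z' = z' / sqrt(169 + z'^2).
The Euler-Lagrange equation gives
    d/dθ( z' / sqrt(169 + z'^2) ) = 0,
so z' is constant. Integrating once:
    z(θ) = a θ + b,
a helix on the cylinder (a straight line when the cylinder is unrolled). The constants a, b are determined by the endpoint conditions.
With endpoint conditions z(0) = 1 and z(4π/3) = 14: from z(0) = b we get b = 1, and a·4π/3 + 1 = 14 gives a = 39/(4π), so
    z(θ) = (39/(4π)) θ + 1.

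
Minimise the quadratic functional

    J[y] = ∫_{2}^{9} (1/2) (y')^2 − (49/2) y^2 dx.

The Lagrangian is L = (1/2) (y')^2 − (49/2) y^2.
Compute ∂L/∂y = -49y, ∂L/∂y' = y'.
The Euler-Lagrange equation d/dx(∂L/∂y') − ∂L/∂y = 0 reduces to
    y'' + 49 y = 0.
Its general solution is
    y(x) = A sin(7x) + B cos(7x),
with A, B fixed by the endpoint conditions.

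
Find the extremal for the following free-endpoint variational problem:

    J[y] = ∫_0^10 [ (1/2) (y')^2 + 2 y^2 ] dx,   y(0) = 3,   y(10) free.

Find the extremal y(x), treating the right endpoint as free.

The Lagrangian L = (1/2) (y')^2 + 2 y^2 gives
    ∂L/∂y = 4 y,   ∂L/∂y' = y'.
Euler-Lagrange: y'' − 4 y = 0.
With k = 2, the general solution is
    y(x) = A cosh(2 x) + B sinh(2 x).
Fixed left endpoint y(0) = 3 ⇒ A = 3.
The right endpoint x = 10 is free, so the natural (transversality) condition is ∂L/∂y' |_{x=10} = 0, i.e. y'(10) = 0.
Compute y'(x) = A k sinh(k x) + B k cosh(k x), so
    y'(10) = A k sinh(k·10) + B k cosh(k·10) = 0
    ⇒ B = −A tanh(k·10) = − 3 tanh(2·10).
Therefore the extremal is
    y(x) = 3 cosh(2 x) − 3 tanh(2·10) sinh(2 x).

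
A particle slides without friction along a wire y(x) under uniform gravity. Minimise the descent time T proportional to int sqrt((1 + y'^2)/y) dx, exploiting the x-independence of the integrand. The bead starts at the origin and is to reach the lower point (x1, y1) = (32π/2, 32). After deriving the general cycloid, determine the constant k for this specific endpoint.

The Lagrangian L = sqrt((1 + y'^2) / y) has no explicit x dependence, so the Beltrami identity applies:
    L − y' ∂L/∂y' = C.
Compute ∂L/∂y' = y' / sqrt(y (1 + y'^2)).
Substitute:
    sqrt((1 + y'^2)/y) − y'·y' / sqrt(y (1 + y'^2))
    = (1 + y'^2) / sqrt(y (1 + y'^2)) − y'^2 / sqrt(y (1 + y'^2))
    = 1 / sqrt(y (1 + y'^2)) = C.
Squaring and rearranging gives the first integral
    y (1 + y'^2) = 1/C^2 =: k   (constant).
Solving this first-order ODE by the substitution
    y = (k/2)(1 − cos θ)
yields the cycloid parameterisation
    x(θ) = (k/2)(θ − sin θ),   y(θ) = (k/2)(1 − cos θ).
The constant k is fixed by the endpoint condition.
Now fit the given lower endpoint (x1, y1) = (32π/2, 32). At the bottom of the first arch (θ = π), the parametric equations give
    y(π) = (k/2)(1 − cos π) = k,
    x(π) = (k/2)(π − sin π) = kπ/2.
Matching y(π) = 32 gives k = 32, consistent with x(π) = 32π/2. Therefore the specific cycloid is
    x(θ) = (32/2)(θ − sin θ),   y(θ) = (32/2)(1 − cos θ).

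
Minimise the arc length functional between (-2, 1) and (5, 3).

Arc-length functional: J[y] = ∫ sqrt(1 + (y')^2) dx.
Lagrangian L = sqrt(1 + (y')^2) has no explicit y dependence, so ∂L/∂y = 0 and the Euler-Lagrange equation gives
    d/dx( y' / sqrt(1 + (y')^2) ) = 0  ⇒  y' / sqrt(1 + (y')^2) = const.
Hence y' is constant, so y(x) is affine.
Fitting the endpoints (-2, 1) and (5, 3):
    slope m = (3 − 1) / (5 − (-2)) = 2/7,
    intercept c = 1 − m·(-2) = 11/7.
Extremal: y(x) = (2/7) x + 11/7.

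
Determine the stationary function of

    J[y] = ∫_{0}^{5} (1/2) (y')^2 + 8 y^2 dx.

The Lagrangian is L = (1/2) (y')^2 + 8 y^2.
Compute ∂L/∂y = 16y, ∂L/∂y' = y'.
The Euler-Lagrange equation d/dx(∂L/∂y') − ∂L/∂y = 0 reduces to
    y'' − 16 y = 0.
Its general solution is
    y(x) = A e^(4x) + B e^(−4x),
with A, B fixed by the endpoint conditions.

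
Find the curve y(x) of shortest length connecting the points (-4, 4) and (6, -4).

Arc-length functional: J[y] = ∫ sqrt(1 + (y')^2) dx.
Lagrangian L = sqrt(1 + (y')^2) has no explicit y dependence, so ∂L/∂y = 0 and the Euler-Lagrange equation gives
    d/dx( y' / sqrt(1 + (y')^2) ) = 0  ⇒  y' / sqrt(1 + (y')^2) = const.
Hence y' is constant, so y(x) is affine.
Fitting the endpoints (-4, 4) and (6, -4):
    slope m = ((-4) − 4) / (6 − (-4)) = -4/5,
    intercept c = 4 − m·(-4) = 4/5.
Extremal: y(x) = (-4/5) x + 4/5.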